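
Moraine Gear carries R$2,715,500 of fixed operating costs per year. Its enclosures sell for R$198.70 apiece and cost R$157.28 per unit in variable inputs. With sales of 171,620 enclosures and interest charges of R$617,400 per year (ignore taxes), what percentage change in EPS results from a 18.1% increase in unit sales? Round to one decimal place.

At 171,620 units, contribution = 171,620 × R$41.42 = R$7,108,500.40.
Operating income = contribution − fixed costs = R$7,108,500.40 − R$2,715,500 = R$4,393,000.40.
Interest = R$617,400.00, so EBIT − I = R$3,775,600.40.
DCL = total CM / (EBIT − I) = R$7,108,500.40 / R$3,775,600.40 = 1.8827.
%ΔEPS = DCL × %ΔSales = 1.8827 × +18.1% = +34.1%.

+34.1%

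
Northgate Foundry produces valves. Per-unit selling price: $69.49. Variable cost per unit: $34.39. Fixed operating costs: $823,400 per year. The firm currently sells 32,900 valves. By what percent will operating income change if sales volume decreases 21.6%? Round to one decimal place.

At 32,900 units, contribution = 32,900 × $35.10 = $1,154,790.00.
Subtracting fixed costs: EBIT = $1,154,790.00 − $823,400 = $331,390.00.
So DOL = total CM / EBIT = $1,154,790.00 / $331,390.00 = 3.4847.
Operating income changes by 3.4847 × -21.6% = -75.3%.

-75.3%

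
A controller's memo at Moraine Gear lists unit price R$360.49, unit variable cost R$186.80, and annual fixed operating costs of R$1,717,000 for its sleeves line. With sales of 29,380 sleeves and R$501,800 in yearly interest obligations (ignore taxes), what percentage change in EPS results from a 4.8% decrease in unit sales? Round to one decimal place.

-8.5%

Total contribution margin = 29,380 × R$173.69 = R$5,103,012.20.
Operating income = contribution − fixed costs = R$5,103,012.20 − R$1,717,000 = R$3,386,012.20.
Interest = R$501,800.00, so EBIT − I = R$2,884,212.20.
Degree of combined leverage = contribution ÷ (EBIT − I) = R$5,103,012.20 ÷ R$2,884,212.20 = 1.7693.
EPS therefore changes by 1.7693 × (-4.8%) = -8.5%.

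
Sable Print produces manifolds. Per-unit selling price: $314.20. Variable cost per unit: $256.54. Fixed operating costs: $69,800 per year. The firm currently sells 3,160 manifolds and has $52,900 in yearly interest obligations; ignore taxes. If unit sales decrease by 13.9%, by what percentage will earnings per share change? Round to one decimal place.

At 3,160 units, contribution = 3,160 × $57.66 = $182,205.60.
Subtracting fixed costs: EBIT = $182,205.60 − $69,800 = $112,405.60.
Interest = $52,900.00, so EBIT − I = $59,505.60.
DCL = total CM / (EBIT − I) = $182,205.60 / $59,505.60 = 3.0620.
EPS therefore changes by 3.0620 × (-13.9%) = -42.6%.

-42.6%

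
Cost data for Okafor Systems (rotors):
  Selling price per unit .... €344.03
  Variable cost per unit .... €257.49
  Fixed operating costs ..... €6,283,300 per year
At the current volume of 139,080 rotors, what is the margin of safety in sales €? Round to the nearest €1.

€22,869,143

Each unit contributes €344.03 − €257.49 = €86.54. Break-even units = €6,283,300 ÷ €86.54 = 72,605.73; break-even revenue = 72,605.73 × €344.03 = €24,978,549.79.
Actual sales revenue = 139,080 × €344.03 = €47,847,692.40.
Margin of safety = €47,847,692.40 − €24,978,549.79 = €22,869,143.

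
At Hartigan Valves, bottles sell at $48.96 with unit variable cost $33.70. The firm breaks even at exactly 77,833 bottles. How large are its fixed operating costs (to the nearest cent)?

Unit CM = price − variable cost = $48.96 − $33.70 = $15.26.
Since BE = FC / CM, FC = 77,833 × $15.26 = $1,187,731.58.

$1,187,731.58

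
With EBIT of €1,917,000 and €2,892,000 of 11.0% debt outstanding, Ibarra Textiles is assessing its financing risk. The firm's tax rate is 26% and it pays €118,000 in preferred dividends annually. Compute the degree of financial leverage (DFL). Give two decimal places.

1.33

Interest = €318,120.00.
Preferred dividends grossed up pre-tax: €118,000 / (1 − 0.26) = €159,459.46.
DFL = EBIT ÷ [EBIT − I − D_p/(1−t)] = €1,917,000 ÷ [€1,917,000 − €318,120.00 − €159,459.46] = €1,917,000 ÷ €1,439,420.54 = 1.3318.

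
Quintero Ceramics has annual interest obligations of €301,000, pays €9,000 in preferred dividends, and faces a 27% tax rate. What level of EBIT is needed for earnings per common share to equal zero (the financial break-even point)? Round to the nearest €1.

€313,329

Grossing the preferred dividend up to pre-tax terms: €9,000 / (1 − 0.27) = €12,328.77.
Financial break-even EBIT = interest + D_p ÷ (1 − t) = €301,000 + €12,328.77 = €313,328.77.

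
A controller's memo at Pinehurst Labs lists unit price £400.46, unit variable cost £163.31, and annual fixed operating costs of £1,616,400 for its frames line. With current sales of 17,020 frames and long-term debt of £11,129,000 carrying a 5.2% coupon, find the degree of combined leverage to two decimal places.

At 17,020 units, contribution = 17,020 × £237.15 = £4,036,293.00.
EBIT = £4,036,293.00 − £1,616,400 = £2,419,893.00. Interest = £578,708.00.
DOL = £4,036,293.00 ÷ £2,419,893.00 = 1.6680; DFL = £2,419,893.00 ÷ £1,841,185.00 = 1.3143.
DCL = DOL × DFL = 1.6680 × 1.3143 = 2.1923.

2.19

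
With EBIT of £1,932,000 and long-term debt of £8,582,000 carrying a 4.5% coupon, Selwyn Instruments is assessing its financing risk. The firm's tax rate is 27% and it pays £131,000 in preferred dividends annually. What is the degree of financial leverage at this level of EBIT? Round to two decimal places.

Interest = £386,190.00.
Pre-tax preferred-dividend burden = £131,000 ÷ (1 − 0.27) = £179,452.05.
DFL = EBIT ÷ [EBIT − I − D_p/(1−t)] = £1,932,000 ÷ [£1,932,000 − £386,190.00 − £179,452.05] = £1,932,000 ÷ £1,366,357.95 = 1.4140.

1.41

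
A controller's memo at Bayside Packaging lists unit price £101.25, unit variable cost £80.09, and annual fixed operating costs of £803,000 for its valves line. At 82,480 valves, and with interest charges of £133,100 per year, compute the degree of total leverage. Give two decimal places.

2.16

Total contribution margin = 82,480 × £21.16 = £1,745,276.80.
Subtracting fixed costs: EBIT = £1,745,276.80 − £803,000 = £942,276.80. Interest = £133,100.00.
DOL = £1,745,276.80 ÷ £942,276.80 = 1.8522; DFL = £942,276.80 ÷ £809,176.80 = 1.1645.
DCL = DOL × DFL = 1.8522 × 1.1645 = 2.1569.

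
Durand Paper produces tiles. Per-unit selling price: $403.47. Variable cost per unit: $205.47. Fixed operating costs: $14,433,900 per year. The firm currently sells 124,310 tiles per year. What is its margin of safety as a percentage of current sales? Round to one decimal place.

41.4%

Unit CM = price − variable cost = $403.47 − $205.47 = $198.00. Break-even units = $14,433,900 ÷ $198.00 = 72,898.48; break-even revenue = 72,898.48 × $403.47 = $29,412,351.68.
Actual sales revenue = 124,310 × $403.47 = $50,155,355.70.
Margin of safety = ($50,155,355.70 − $29,412,351.68) ÷ $50,155,355.70 = 41.4%.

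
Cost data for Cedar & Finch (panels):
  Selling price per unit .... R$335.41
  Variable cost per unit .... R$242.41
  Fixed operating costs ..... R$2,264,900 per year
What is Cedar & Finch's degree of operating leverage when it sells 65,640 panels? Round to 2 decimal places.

1.59

At 65,640 units, contribution = 65,640 × R$93.00 = R$6,104,520.00.
Subtracting fixed costs: EBIT = R$6,104,520.00 − R$2,264,900 = R$3,839,620.00.
So DOL = total CM / EBIT = R$6,104,520.00 / R$3,839,620.00 = 1.5899.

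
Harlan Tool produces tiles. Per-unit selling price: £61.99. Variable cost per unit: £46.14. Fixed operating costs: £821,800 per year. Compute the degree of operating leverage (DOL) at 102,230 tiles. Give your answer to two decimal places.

2.03

Total contribution margin = 102,230 × £15.85 = £1,620,345.50.
EBIT = £1,620,345.50 − £821,800 = £798,545.50.
Degree of operating leverage = £1,620,345.50 / £798,545.50 = 2.0291.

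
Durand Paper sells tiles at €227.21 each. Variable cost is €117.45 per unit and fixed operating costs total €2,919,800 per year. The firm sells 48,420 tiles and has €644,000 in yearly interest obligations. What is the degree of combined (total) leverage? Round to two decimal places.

Total contribution margin = 48,420 × €109.76 = €5,314,579.20.
Subtracting fixed costs: EBIT = €5,314,579.20 − €2,919,800 = €2,394,779.20. Interest = €644,000.00.
DOL = €5,314,579.20 ÷ €2,394,779.20 = 2.2192; DFL = €2,394,779.20 ÷ €1,750,779.20 = 1.3678.
Combined leverage = 2.2192 × 1.3678 = 3.0354.

3.04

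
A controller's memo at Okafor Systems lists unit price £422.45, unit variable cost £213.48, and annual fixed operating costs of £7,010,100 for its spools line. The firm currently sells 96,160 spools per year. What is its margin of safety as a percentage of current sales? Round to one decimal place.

Each unit contributes £422.45 − £213.48 = £208.97. Break-even units = £7,010,100 ÷ £208.97 = 33,545.96; break-even revenue = 33,545.96 × £422.45 = £14,171,492.30.
Current sales = 96,160 × £422.45 = £40,622,792.00.
Margin of safety = (£40,622,792.00 − £14,171,492.30) ÷ £40,622,792.00 = 65.1%.

65.1%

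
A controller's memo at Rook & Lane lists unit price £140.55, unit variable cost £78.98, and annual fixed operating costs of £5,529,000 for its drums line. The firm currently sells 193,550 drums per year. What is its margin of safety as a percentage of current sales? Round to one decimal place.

53.6%

Each unit contributes £140.55 − £78.98 = £61.57. Break-even units = £5,529,000 ÷ £61.57 = 89,800.23; break-even revenue = 89,800.23 × £140.55 = £12,621,421.96.
Actual sales revenue = 193,550 × £140.55 = £27,203,452.50.
Margin of safety = (£27,203,452.50 − £12,621,421.96) ÷ £27,203,452.50 = 53.6%.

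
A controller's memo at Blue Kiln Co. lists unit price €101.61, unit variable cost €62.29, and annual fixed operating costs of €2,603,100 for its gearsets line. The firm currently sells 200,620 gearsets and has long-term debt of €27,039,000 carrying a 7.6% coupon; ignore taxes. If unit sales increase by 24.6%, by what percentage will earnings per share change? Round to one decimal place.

+60.1%

Contribution at this volume is 200,620 × €39.32 = €7,888,378.40.
Subtracting fixed costs: EBIT = €7,888,378.40 − €2,603,100 = €5,285,278.40.
After interest of €2,054,964.00, pre-tax earnings = €3,230,314.40.
Degree of combined leverage = contribution ÷ (EBIT − I) = €7,888,378.40 ÷ €3,230,314.40 = 2.4420.
%ΔEPS = DCL × %ΔSales = 2.4420 × +24.6% = +60.1%.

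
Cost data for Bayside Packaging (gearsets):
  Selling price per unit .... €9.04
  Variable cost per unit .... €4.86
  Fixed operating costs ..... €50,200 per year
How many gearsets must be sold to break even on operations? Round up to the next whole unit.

12,010 gearsets

Each unit contributes €9.04 − €4.86 = €4.18.
Break-even Q = €50,200 / €4.18 = 12,009.57 → 12,010 gearsets.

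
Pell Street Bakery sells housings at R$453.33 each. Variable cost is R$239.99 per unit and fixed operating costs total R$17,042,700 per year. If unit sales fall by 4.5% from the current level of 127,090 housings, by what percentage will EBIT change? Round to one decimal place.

-12.1%

Contribution at this volume is 127,090 × R$213.34 = R$27,113,380.60.
Operating income = contribution − fixed costs = R$27,113,380.60 − R$17,042,700 = R$10,070,680.60.
Degree of operating leverage = R$27,113,380.60 / R$10,070,680.60 = 2.6923.
%ΔEBIT = DOL × %ΔSales = 2.6923 × -4.5% = -12.1%.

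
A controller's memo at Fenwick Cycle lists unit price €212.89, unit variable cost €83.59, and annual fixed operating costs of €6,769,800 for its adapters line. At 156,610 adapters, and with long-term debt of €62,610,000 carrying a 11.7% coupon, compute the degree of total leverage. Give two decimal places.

At 156,610 units, contribution = 156,610 × €129.30 = €20,249,673.00.
EBIT = €20,249,673.00 − €6,769,800 = €13,479,873.00. Interest = €7,325,370.00.
DOL = €20,249,673.00 ÷ €13,479,873.00 = 1.5022; DFL = €13,479,873.00 ÷ €6,154,503.00 = 2.1902.
Combined leverage = 1.5022 × 2.1902 = 3.2901.

3.29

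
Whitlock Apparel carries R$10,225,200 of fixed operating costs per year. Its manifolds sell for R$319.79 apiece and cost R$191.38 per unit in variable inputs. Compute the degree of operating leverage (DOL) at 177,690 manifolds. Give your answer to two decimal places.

1.81

At 177,690 units, contribution = 177,690 × R$128.41 = R$22,817,172.90.
EBIT = R$22,817,172.90 − R$10,225,200 = R$12,591,972.90.
Degree of operating leverage = R$22,817,172.90 / R$12,591,972.90 = 1.8120.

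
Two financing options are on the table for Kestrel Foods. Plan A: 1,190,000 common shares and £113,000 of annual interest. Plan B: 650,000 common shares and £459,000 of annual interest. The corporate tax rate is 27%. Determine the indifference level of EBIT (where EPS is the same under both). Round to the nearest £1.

At indifference, (EBIT − 113,000)(1 − t)/1,190,000 = (EBIT − 459,000)(1 − t)/650,000.
The (1 − t) factor cancels: (EBIT − 113,000) × 650,000 = (EBIT − 459,000) × 1,190,000.
Solving, EBIT = (459,000·1,190,000 − 113,000·650,000) / (1,190,000 − 650,000) = 472,760,000,000 / 540,000 = 875,481.48.

£875,481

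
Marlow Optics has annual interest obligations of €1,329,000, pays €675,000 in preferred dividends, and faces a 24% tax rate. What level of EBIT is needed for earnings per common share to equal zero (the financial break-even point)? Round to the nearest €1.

€2,217,158

Grossing the preferred dividend up to pre-tax terms: €675,000 / (1 − 0.24) = €888,157.89.
EPS = 0 when EBIT covers interest plus the pre-tax preferred burden: €1,329,000 + €888,157.89 = €2,217,157.89.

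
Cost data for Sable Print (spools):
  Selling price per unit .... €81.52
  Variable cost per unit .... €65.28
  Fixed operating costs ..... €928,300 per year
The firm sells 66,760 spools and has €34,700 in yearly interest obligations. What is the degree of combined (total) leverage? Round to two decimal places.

Contribution at this volume is 66,760 × €16.24 = €1,084,182.40.
Subtracting fixed costs: EBIT = €1,084,182.40 − €928,300 = €155,882.40. Interest = €34,700.00, so EBIT − I = €121,182.40.
DCL = contribution ÷ (EBIT − I) = €1,084,182.40 ÷ €121,182.40 = 8.9467.

8.95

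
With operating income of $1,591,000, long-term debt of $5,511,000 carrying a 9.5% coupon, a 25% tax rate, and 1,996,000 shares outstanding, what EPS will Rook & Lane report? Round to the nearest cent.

Pre-tax income = $1,591,000 − $523,545.00 = $1,067,455.00.
Net income = $1,067,455.00 × (1 − 0.25) = $800,591.25.
EPS = $800,591.25 ÷ 1,996,000 = $0.40.

$0.40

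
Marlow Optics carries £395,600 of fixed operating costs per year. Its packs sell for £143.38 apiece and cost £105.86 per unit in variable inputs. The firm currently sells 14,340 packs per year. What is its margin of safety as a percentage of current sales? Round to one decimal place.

Contribution margin per unit = £143.38 − £105.86 = £37.52. Break-even units = £395,600 ÷ £37.52 = 10,543.71; break-even revenue = 10,543.71 × £143.38 = £1,511,757.14.
Actual sales revenue = 14,340 × £143.38 = £2,056,069.20.
Margin of safety = (£2,056,069.20 − £1,511,757.14) ÷ £2,056,069.20 = 26.5%.

26.5%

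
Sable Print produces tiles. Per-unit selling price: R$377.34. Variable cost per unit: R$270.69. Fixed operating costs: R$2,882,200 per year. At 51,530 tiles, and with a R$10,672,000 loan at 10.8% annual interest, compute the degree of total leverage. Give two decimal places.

Total contribution margin = 51,530 × R$106.65 = R$5,495,674.50.
Operating income = contribution − fixed costs = R$5,495,674.50 − R$2,882,200 = R$2,613,474.50. Interest = R$1,152,576.00, so EBIT − I = R$1,460,898.50.
DCL = contribution ÷ (EBIT − I) = R$5,495,674.50 ÷ R$1,460,898.50 = 3.7618.

3.76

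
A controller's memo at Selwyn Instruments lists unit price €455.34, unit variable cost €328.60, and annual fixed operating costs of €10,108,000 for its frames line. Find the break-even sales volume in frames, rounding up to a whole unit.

Unit CM = price − variable cost = €455.34 − €328.60 = €126.74.
Break-even volume = fixed costs ÷ CM per unit = €10,108,000 ÷ €126.74 = 79,753.83, so 79,754 frames.

79,754 frames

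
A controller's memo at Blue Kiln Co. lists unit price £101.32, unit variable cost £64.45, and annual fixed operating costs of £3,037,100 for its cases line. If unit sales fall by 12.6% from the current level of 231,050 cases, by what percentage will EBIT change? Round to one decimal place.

At 231,050 units, contribution = 231,050 × £36.87 = £8,518,813.50.
EBIT = £8,518,813.50 − £3,037,100 = £5,481,713.50.
So DOL = total CM / EBIT = £8,518,813.50 / £5,481,713.50 = 1.5540.
Operating income changes by 1.5540 × -12.6% = -19.6%.

-19.6%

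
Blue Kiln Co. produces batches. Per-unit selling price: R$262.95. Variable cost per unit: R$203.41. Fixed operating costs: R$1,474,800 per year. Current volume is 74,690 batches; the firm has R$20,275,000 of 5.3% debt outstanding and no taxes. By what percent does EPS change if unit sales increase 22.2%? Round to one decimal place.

+52.0%

At 74,690 units, contribution = 74,690 × R$59.54 = R$4,447,042.60.
Operating income = contribution − fixed costs = R$4,447,042.60 − R$1,474,800 = R$2,972,242.60.
Interest = R$1,074,575.00, so EBIT − I = R$1,897,667.60.
DCL = total CM / (EBIT − I) = R$4,447,042.60 / R$1,897,667.60 = 2.3434.
%ΔEPS = DCL × %ΔSales = 2.3434 × +22.2% = +52.0%.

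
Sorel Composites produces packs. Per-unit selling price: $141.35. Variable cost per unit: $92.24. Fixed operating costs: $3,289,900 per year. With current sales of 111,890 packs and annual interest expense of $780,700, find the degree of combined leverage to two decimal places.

Contribution at this volume is 111,890 × $49.11 = $5,494,917.90.
Operating income = contribution − fixed costs = $5,494,917.90 − $3,289,900 = $2,205,017.90. Interest = $780,700.00.
DOL = $5,494,917.90 ÷ $2,205,017.90 = 2.4920; DFL = $2,205,017.90 ÷ $1,424,317.90 = 1.5481.
Combined leverage = 2.4920 × 1.5481 = 3.8579.

3.86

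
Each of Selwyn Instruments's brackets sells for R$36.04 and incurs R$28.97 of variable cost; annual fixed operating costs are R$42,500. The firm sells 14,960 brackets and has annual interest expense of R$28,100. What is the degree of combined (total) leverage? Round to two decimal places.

Total contribution margin = 14,960 × R$7.07 = R$105,767.20.
Subtracting fixed costs: EBIT = R$105,767.20 − R$42,500 = R$63,267.20. Interest = R$28,100.00.
DOL = R$105,767.20 ÷ R$63,267.20 = 1.6718; DFL = R$63,267.20 ÷ R$35,167.20 = 1.7990.
DCL = DOL × DFL = 1.6718 × 1.7990 = 3.0076.

3.01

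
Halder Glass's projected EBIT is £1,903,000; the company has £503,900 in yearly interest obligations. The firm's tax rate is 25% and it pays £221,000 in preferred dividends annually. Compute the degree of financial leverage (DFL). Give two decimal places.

Annual interest charges come to £503,900.00.
Preferred dividends grossed up pre-tax: £221,000 / (1 − 0.25) = £294,666.67.
DFL = EBIT ÷ [EBIT − I − D_p/(1−t)] = £1,903,000 ÷ [£1,903,000 − £503,900.00 − £294,666.67] = £1,903,000 ÷ £1,104,433.33 = 1.7231.

1.72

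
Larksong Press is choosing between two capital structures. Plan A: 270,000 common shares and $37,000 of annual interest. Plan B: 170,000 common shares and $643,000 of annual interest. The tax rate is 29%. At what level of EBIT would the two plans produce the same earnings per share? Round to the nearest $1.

At indifference, (EBIT − 37,000)(1 − t)/270,000 = (EBIT − 643,000)(1 − t)/170,000.
Cancelling (1 − t) and cross-multiplying: 170,000·(EBIT − 37,000) = 270,000·(EBIT − 643,000).
EBIT × (270,000 − 170,000) = 643,000 × 270,000 − 37,000 × 170,000 = 167,320,000,000, so EBIT = 167,320,000,000 ÷ 100,000 = 1,673,200.00.

$1,673,200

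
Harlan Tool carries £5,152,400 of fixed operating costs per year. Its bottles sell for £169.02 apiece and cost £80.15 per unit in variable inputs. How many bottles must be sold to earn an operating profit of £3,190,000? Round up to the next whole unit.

93,872 bottles

Each unit contributes £169.02 − £80.15 = £88.87.
Required volume = (fixed costs + target profit) ÷ CM = (£5,152,400 + £3,190,000) ÷ £88.87 = 93,871.95, so 93,872 bottles.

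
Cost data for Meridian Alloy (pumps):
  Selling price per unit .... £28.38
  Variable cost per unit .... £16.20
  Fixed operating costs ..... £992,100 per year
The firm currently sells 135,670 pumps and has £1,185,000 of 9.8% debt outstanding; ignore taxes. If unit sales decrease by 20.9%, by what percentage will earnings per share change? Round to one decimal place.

At 135,670 units, contribution = 135,670 × £12.18 = £1,652,460.60.
EBIT = £1,652,460.60 − £992,100 = £660,360.60.
After interest of £116,130.00, pre-tax earnings = £544,230.60.
Degree of combined leverage = contribution ÷ (EBIT − I) = £1,652,460.60 ÷ £544,230.60 = 3.0363.
EPS therefore changes by 3.0363 × (-20.9%) = -63.5%.

-63.5%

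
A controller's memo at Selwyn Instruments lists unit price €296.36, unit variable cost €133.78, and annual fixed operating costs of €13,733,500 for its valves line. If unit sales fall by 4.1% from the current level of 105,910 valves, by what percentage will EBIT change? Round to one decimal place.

-20.3%

Total contribution margin = 105,910 × €162.58 = €17,218,847.80.
Operating income = contribution − fixed costs = €17,218,847.80 − €13,733,500 = €3,485,347.80.
So DOL = total CM / EBIT = €17,218,847.80 / €3,485,347.80 = 4.9404.
Operating income changes by 4.9404 × -4.1% = -20.3%.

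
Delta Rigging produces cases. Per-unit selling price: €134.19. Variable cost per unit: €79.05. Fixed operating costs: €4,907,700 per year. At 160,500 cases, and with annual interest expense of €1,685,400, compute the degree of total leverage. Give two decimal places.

At 160,500 units, contribution = 160,500 × €55.14 = €8,849,970.00.
Operating income = contribution − fixed costs = €8,849,970.00 − €4,907,700 = €3,942,270.00. Interest = €1,685,400.00.
DOL = €8,849,970.00 ÷ €3,942,270.00 = 2.2449; DFL = €3,942,270.00 ÷ €2,256,870.00 = 1.7468.
DCL = DOL × DFL = 2.2449 × 1.7468 = 3.9214.

3.92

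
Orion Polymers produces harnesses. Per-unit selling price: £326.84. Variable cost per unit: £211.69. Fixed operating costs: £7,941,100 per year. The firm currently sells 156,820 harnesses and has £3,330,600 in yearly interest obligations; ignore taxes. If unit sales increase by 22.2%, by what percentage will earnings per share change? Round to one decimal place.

Total contribution margin = 156,820 × £115.15 = £18,057,823.00.
Operating income = contribution − fixed costs = £18,057,823.00 − £7,941,100 = £10,116,723.00.
After interest of £3,330,600.00, pre-tax earnings = £6,786,123.00.
Degree of combined leverage = contribution ÷ (EBIT − I) = £18,057,823.00 ÷ £6,786,123.00 = 2.6610.
%ΔEPS = DCL × %ΔSales = 2.6610 × +22.2% = +59.1%.

+59.1%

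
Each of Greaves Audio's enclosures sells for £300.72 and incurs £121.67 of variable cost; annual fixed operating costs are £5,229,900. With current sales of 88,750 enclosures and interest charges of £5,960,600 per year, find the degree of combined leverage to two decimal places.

At 88,750 units, contribution = 88,750 × £179.05 = £15,890,687.50.
Subtracting fixed costs: EBIT = £15,890,687.50 − £5,229,900 = £10,660,787.50. Interest = £5,960,600.00.
DOL = £15,890,687.50 ÷ £10,660,787.50 = 1.4906; DFL = £10,660,787.50 ÷ £4,700,187.50 = 2.2682.
DCL = DOL × DFL = 1.4906 × 2.2682 = 3.3810.

3.38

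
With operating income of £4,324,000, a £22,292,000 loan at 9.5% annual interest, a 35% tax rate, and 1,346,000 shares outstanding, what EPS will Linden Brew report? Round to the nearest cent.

£1.07

Interest = £2,117,740.00, so EBT = £4,324,000 − £2,117,740.00 = £2,206,260.00.
After tax at 35%: net income = £2,206,260.00 × 0.65 = £1,434,069.00.
EPS = £1,434,069.00 ÷ 1,346,000 = £1.07.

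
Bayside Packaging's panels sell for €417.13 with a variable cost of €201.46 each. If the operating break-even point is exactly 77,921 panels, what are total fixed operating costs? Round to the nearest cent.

Unit CM = price − variable cost = €417.13 − €201.46 = €215.67.
Fixed costs = break-even units × CM = 77,921 × €215.67 = €16,805,222.07.

€16,805,222.07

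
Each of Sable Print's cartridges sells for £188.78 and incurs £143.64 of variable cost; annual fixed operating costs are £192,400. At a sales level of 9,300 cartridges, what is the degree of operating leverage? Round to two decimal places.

At 9,300 units, contribution = 9,300 × £45.14 = £419,802.00.
Operating income = contribution − fixed costs = £419,802.00 − £192,400 = £227,402.00.
So DOL = total CM / EBIT = £419,802.00 / £227,402.00 = 1.8461.

1.85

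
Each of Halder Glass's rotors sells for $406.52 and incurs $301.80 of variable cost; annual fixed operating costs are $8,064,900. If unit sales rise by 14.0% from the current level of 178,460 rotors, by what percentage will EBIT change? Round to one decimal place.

+24.6%

At 178,460 units, contribution = 178,460 × $104.72 = $18,688,331.20.
EBIT = $18,688,331.20 − $8,064,900 = $10,623,431.20.
DOL = contribution ÷ EBIT = $18,688,331.20 ÷ $10,623,431.20 = 1.7592.
%ΔEBIT = DOL × %ΔSales = 1.7592 × +14.0% = +24.6%.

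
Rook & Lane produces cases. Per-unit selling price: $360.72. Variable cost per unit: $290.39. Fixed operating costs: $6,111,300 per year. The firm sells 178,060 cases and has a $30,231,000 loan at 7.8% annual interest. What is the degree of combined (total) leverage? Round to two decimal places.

3.09

Contribution at this volume is 178,060 × $70.33 = $12,522,959.80.
Subtracting fixed costs: EBIT = $12,522,959.80 − $6,111,300 = $6,411,659.80. Interest = $2,358,018.00.
DOL = $12,522,959.80 ÷ $6,411,659.80 = 1.9532; DFL = $6,411,659.80 ÷ $4,053,641.80 = 1.5817.
Combined leverage = 1.9532 × 1.5817 = 3.0894.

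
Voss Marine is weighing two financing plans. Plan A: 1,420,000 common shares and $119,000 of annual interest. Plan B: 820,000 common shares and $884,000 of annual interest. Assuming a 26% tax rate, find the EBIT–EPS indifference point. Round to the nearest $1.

Set EPS_A = EPS_B: (EBIT − $119,000)(1 − 0.26) ÷ 1,420,000 = (EBIT − $884,000)(1 − 0.26) ÷ 820,000.
The (1 − t) factor cancels: (EBIT − 119,000) × 820,000 = (EBIT − 884,000) × 1,420,000.
EBIT × (1,420,000 − 820,000) = 884,000 × 1,420,000 − 119,000 × 820,000 = 1,157,700,000,000, so EBIT = 1,157,700,000,000 ÷ 600,000 = 1,929,500.00.

$1,929,500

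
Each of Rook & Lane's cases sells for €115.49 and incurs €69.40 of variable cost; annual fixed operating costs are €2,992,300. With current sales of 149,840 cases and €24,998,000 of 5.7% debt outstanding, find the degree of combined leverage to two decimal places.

2.77

At 149,840 units, contribution = 149,840 × €46.09 = €6,906,125.60.
Operating income = contribution − fixed costs = €6,906,125.60 − €2,992,300 = €3,913,825.60. Interest = €1,424,886.00, so EBIT − I = €2,488,939.60.
Degree of total leverage = total CM / (EBIT − interest) = €6,906,125.60 / €2,488,939.60 = 2.7747.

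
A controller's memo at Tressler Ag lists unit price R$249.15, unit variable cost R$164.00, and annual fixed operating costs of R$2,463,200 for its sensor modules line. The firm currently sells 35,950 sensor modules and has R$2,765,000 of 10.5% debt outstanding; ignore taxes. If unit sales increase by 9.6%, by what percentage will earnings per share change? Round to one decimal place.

Total contribution margin = 35,950 × R$85.15 = R$3,061,142.50.
EBIT = R$3,061,142.50 − R$2,463,200 = R$597,942.50.
Interest = R$290,325.00, so EBIT − I = R$307,617.50.
DCL = total CM / (EBIT − I) = R$3,061,142.50 / R$307,617.50 = 9.9511.
EPS therefore changes by 9.9511 × (+9.6%) = +95.5%.

+95.5%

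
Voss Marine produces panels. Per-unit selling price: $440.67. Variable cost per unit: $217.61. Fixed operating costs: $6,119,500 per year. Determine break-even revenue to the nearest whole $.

$12,089,483

Contribution margin per unit = $440.67 − $217.61 = $223.06, a CM ratio of $223.06 ÷ $440.67 = 0.5062.
Break-even revenue = fixed costs × price ÷ CM = $6,119,500 × $440.67 ÷ $223.06 = $12,089,483.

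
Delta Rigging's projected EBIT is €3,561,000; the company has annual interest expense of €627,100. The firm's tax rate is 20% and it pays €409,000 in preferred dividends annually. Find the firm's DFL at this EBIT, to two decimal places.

Interest = €627,100.00.
Pre-tax preferred-dividend burden = €409,000 ÷ (1 − 0.20) = €511,250.00.
DFL = EBIT ÷ [EBIT − I − D_p/(1−t)] = €3,561,000 ÷ [€3,561,000 − €627,100.00 − €511,250.00] = €3,561,000 ÷ €2,422,650.00 = 1.4699.

1.47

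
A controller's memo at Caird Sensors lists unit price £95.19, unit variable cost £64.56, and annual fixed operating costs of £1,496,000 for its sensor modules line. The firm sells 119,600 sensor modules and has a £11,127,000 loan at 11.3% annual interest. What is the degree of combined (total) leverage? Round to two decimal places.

4.03

Total contribution margin = 119,600 × £30.63 = £3,663,348.00.
Subtracting fixed costs: EBIT = £3,663,348.00 − £1,496,000 = £2,167,348.00. Interest = £1,257,351.00, so EBIT − I = £909,997.00.
DCL = contribution ÷ (EBIT − I) = £3,663,348.00 ÷ £909,997.00 = 4.0257.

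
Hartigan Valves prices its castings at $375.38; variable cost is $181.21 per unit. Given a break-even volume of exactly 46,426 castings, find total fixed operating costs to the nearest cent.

$9,014,536.42

Each unit contributes $375.38 − $181.21 = $194.17.
Since BE = FC / CM, FC = 46,426 × $194.17 = $9,014,536.42.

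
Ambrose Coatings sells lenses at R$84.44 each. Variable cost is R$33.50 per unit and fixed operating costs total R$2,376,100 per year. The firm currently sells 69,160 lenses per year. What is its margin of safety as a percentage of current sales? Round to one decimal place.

32.6%

Each unit contributes R$84.44 − R$33.50 = R$50.94. Break-even units = R$2,376,100 ÷ R$50.94 = 46,645.07; break-even revenue = 46,645.07 × R$84.44 = R$3,938,709.93.
Actual sales revenue = 69,160 × R$84.44 = R$5,839,870.40.
Margin of safety = (R$5,839,870.40 − R$3,938,709.93) ÷ R$5,839,870.40 = 32.6%.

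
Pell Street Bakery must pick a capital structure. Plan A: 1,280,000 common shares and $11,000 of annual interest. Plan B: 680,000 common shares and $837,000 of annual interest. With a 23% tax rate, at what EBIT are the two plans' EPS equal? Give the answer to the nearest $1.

Set EPS_A = EPS_B: (EBIT − $11,000)(1 − 0.23) ÷ 1,280,000 = (EBIT − $837,000)(1 − 0.23) ÷ 680,000.
The (1 − t) factor cancels: (EBIT − 11,000) × 680,000 = (EBIT − 837,000) × 1,280,000.
EBIT × (1,280,000 − 680,000) = 837,000 × 1,280,000 − 11,000 × 680,000 = 1,063,880,000,000, so EBIT = 1,063,880,000,000 ÷ 600,000 = 1,773,133.33.

$1,773,133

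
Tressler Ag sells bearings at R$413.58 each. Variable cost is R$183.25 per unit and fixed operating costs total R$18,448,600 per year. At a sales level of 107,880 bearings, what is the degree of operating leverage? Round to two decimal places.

Total contribution margin = 107,880 × R$230.33 = R$24,848,000.40.
Operating income = contribution − fixed costs = R$24,848,000.40 − R$18,448,600 = R$6,399,400.40.
DOL = contribution ÷ EBIT = R$24,848,000.40 ÷ R$6,399,400.40 = 3.8829.

3.88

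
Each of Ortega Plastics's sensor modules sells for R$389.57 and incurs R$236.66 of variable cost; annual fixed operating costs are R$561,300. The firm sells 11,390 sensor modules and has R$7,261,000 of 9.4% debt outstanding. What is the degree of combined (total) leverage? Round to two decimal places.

3.50

At 11,390 units, contribution = 11,390 × R$152.91 = R$1,741,644.90.
EBIT = R$1,741,644.90 − R$561,300 = R$1,180,344.90. Interest = R$682,534.00.
DOL = R$1,741,644.90 ÷ R$1,180,344.90 = 1.4755; DFL = R$1,180,344.90 ÷ R$497,810.90 = 2.3711.
DCL = DOL × DFL = 1.4755 × 2.3711 = 3.4986.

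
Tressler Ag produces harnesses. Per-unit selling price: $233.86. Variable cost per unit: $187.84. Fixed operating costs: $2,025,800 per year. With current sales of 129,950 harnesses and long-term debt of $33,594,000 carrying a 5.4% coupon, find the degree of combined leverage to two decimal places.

At 129,950 units, contribution = 129,950 × $46.02 = $5,980,299.00.
Operating income = contribution − fixed costs = $5,980,299.00 − $2,025,800 = $3,954,499.00. Interest = $1,814,076.00, so EBIT − I = $2,140,423.00.
Degree of total leverage = total CM / (EBIT − interest) = $5,980,299.00 / $2,140,423.00 = 2.7940.

2.79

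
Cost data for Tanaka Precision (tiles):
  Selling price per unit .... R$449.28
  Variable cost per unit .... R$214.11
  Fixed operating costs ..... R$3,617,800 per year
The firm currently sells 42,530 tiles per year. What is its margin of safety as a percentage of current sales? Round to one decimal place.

63.8%

Contribution margin per unit = R$449.28 − R$214.11 = R$235.17. Break-even units = R$3,617,800 ÷ R$235.17 = 15,383.76; break-even revenue = 15,383.76 × R$449.28 = R$6,911,617.91.
Actual sales revenue = 42,530 × R$449.28 = R$19,107,878.40.
Margin of safety = (R$19,107,878.40 − R$6,911,617.91) ÷ R$19,107,878.40 = 63.8%.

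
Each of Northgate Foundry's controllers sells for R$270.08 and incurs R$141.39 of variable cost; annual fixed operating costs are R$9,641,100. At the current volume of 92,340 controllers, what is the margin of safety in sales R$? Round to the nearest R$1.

R$4,705,538

Unit CM = price − variable cost = R$270.08 − R$141.39 = R$128.69. Break-even units = R$9,641,100 ÷ R$128.69 = 74,917.24; break-even revenue = 74,917.24 × R$270.08 = R$20,233,648.99.
Actual sales revenue = 92,340 × R$270.08 = R$24,939,187.20.
Margin of safety = R$24,939,187.20 − R$20,233,648.99 = R$4,705,538.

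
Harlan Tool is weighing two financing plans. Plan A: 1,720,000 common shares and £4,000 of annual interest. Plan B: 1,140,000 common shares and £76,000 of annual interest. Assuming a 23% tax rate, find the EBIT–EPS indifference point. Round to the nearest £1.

At indifference, (EBIT − 4,000)(1 − t)/1,720,000 = (EBIT − 76,000)(1 − t)/1,140,000.
Cancelling (1 − t) and cross-multiplying: 1,140,000·(EBIT − 4,000) = 1,720,000·(EBIT − 76,000).
Solving, EBIT = (76,000·1,720,000 − 4,000·1,140,000) / (1,720,000 − 1,140,000) = 126,160,000,000 / 580,000 = 217,517.24.

£217,517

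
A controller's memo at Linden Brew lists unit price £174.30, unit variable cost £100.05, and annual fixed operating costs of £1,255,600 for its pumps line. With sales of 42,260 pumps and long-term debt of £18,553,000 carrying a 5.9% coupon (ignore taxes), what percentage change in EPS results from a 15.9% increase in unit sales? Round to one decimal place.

+63.3%

Total contribution margin = 42,260 × £74.25 = £3,137,805.00.
Operating income = contribution − fixed costs = £3,137,805.00 − £1,255,600 = £1,882,205.00.
Interest = £1,094,627.00, so EBIT − I = £787,578.00.
DCL = total CM / (EBIT − I) = £3,137,805.00 / £787,578.00 = 3.9841.
%ΔEPS = DCL × %ΔSales = 3.9841 × +15.9% = +63.3%.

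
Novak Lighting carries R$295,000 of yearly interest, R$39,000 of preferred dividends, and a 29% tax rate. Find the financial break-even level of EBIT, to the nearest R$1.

Grossing the preferred dividend up to pre-tax terms: R$39,000 / (1 − 0.29) = R$54,929.58.
Financial break-even EBIT = interest + D_p ÷ (1 − t) = R$295,000 + R$54,929.58 = R$349,929.58.

R$349,930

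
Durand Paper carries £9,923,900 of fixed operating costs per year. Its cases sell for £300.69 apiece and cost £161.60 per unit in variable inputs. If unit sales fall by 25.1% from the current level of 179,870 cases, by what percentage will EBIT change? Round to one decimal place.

At 179,870 units, contribution = 179,870 × £139.09 = £25,018,118.30.
Subtracting fixed costs: EBIT = £25,018,118.30 − £9,923,900 = £15,094,218.30.
So DOL = total CM / EBIT = £25,018,118.30 / £15,094,218.30 = 1.6575.
Operating income changes by 1.6575 × -25.1% = -41.6%.

-41.6%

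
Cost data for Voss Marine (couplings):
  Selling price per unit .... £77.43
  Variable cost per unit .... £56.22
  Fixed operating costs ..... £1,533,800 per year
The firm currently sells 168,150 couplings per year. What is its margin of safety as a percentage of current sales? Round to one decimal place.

Contribution margin per unit = £77.43 − £56.22 = £21.21. Break-even units = £1,533,800 ÷ £21.21 = 72,314.95; break-even revenue = 72,314.95 × £77.43 = £5,599,346.25.
Actual sales revenue = 168,150 × £77.43 = £13,019,854.50.
Margin of safety = (£13,019,854.50 − £5,599,346.25) ÷ £13,019,854.50 = 57.0%.

57.0%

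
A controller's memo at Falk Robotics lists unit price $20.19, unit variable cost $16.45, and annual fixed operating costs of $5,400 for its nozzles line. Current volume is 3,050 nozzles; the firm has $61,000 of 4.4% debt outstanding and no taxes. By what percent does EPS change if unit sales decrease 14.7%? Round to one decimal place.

Contribution at this volume is 3,050 × $3.74 = $11,407.00.
EBIT = $11,407.00 − $5,400 = $6,007.00.
Interest = $2,684.00, so EBIT − I = $3,323.00.
Degree of combined leverage = contribution ÷ (EBIT − I) = $11,407.00 ÷ $3,323.00 = 3.4327.
EPS therefore changes by 3.4327 × (-14.7%) = -50.5%.

-50.5%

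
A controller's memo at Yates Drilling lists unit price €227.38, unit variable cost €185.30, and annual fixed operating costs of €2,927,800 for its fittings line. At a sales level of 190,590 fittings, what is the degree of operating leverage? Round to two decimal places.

1.57

Total contribution margin = 190,590 × €42.08 = €8,020,027.20.
EBIT = €8,020,027.20 − €2,927,800 = €5,092,227.20.
Degree of operating leverage = €8,020,027.20 / €5,092,227.20 = 1.5750.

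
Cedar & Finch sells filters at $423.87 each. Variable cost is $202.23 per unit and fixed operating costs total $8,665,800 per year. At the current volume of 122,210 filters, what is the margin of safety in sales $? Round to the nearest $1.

Contribution margin per unit = $423.87 − $202.23 = $221.64. Break-even units = $8,665,800 ÷ $221.64 = 39,098.54; break-even revenue = 39,098.54 × $423.87 = $16,572,697.37.
Current sales = 122,210 × $423.87 = $51,801,152.70.
Margin of safety = $51,801,152.70 − $16,572,697.37 = $35,228,455.

$35,228,455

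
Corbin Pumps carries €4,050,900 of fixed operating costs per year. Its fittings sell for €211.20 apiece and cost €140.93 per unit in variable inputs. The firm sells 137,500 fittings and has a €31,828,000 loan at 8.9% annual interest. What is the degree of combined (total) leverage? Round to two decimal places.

3.48

At 137,500 units, contribution = 137,500 × €70.27 = €9,662,125.00.
Subtracting fixed costs: EBIT = €9,662,125.00 − €4,050,900 = €5,611,225.00. Interest = €2,832,692.00.
DOL = €9,662,125.00 ÷ €5,611,225.00 = 1.7219; DFL = €5,611,225.00 ÷ €2,778,533.00 = 2.0195.
DCL = DOL × DFL = 1.7219 × 2.0195 = 3.4774.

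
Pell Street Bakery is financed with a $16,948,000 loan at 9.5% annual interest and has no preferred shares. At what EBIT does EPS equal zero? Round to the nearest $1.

Annual interest = 9.5% × $16,948,000 = $1,610,060.00.
Without preferred stock the financial break-even is simply EBIT = interest = $1,610,060.00.

$1,610,060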